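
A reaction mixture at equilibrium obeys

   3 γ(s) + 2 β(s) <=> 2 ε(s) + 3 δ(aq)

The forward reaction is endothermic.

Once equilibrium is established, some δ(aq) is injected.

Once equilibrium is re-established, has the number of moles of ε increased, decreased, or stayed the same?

decreases

Adding δ (aq), a product, drives the reaction to the left.
The net shift is to the left. ε is a product, so its amount decreases.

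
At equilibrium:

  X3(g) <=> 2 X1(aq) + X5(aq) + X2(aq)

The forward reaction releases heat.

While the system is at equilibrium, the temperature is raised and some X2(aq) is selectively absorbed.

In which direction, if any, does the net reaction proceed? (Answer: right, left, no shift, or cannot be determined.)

cannot be determined

The forward reaction is exothermic. Raising T favours the endothermic direction — shift to the left.
Removing X2 (aq), a product, drives the reaction to the right.
The individual effects push in opposite directions; without quantitative information the net direction cannot be determined.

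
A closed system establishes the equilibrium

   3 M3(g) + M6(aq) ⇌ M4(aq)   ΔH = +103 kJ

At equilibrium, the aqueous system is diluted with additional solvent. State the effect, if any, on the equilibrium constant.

The equilibrium constant depends only on temperature. This perturbation changes neither the position of equilibrium nor K.

unchanged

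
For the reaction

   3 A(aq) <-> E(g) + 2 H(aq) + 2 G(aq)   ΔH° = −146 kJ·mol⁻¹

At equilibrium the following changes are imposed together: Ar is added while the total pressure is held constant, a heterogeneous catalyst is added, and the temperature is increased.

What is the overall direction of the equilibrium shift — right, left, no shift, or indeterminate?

cannot be determined

Adding inert gas at constant total pressure expands the volume and lowers every reacting partial pressure. With Δn_gas = 1 − 0 = +1, Q moves away from K toward the side with fewer gas moles, so the system shifts toward the side with more gas moles — to the right.
A catalyst speeds both forward and reverse rates equally; it changes neither Q nor K — no shift from this change.
The forward reaction is exothermic. Raising T favours the endothermic direction — shift to the left.
The individual effects push in opposite directions; without quantitative information the net direction cannot be determined.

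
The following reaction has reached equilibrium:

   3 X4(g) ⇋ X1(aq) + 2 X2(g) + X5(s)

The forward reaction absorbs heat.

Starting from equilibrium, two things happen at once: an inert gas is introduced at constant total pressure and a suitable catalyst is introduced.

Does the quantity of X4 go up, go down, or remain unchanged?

Adding inert gas at constant total pressure expands the volume and lowers every reacting partial pressure. With Δn_gas = 2 − 3 = -1, Q moves away from K toward the side with fewer gas moles, so the system shifts toward the side with more gas moles — to the left.
A catalyst speeds both forward and reverse rates equally; it changes neither Q nor K — no shift from this change.
The net shift is to the left. X4 is a reactant, so its amount increases.

increases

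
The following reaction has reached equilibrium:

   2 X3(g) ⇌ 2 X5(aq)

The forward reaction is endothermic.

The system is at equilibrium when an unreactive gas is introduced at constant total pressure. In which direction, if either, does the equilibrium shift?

Adding inert gas at constant total pressure expands the volume and lowers every reacting partial pressure. With Δn_gas = 0 − 2 = -2, Q moves away from K toward the side with fewer gas moles, so the system shifts toward the side with more gas moles — to the left.

left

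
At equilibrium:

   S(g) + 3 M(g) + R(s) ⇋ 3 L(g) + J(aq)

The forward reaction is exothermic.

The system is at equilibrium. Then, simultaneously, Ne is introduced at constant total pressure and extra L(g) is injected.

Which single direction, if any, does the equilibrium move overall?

left

Adding inert gas at constant total pressure expands the volume and lowers every reacting partial pressure. With Δn_gas = 3 − 4 = -1, Q moves away from K toward the side with fewer gas moles, so the system shifts toward the side with more gas moles — to the left.
Adding L (g), a product, drives the reaction to the left.
All effects act in the same direction — net shift to the left.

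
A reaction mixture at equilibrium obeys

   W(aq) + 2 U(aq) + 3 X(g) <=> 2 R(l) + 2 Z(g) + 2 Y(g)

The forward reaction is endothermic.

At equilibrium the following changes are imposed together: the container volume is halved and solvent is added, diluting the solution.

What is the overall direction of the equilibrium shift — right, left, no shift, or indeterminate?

left

Gas moles: reactants 3, products 4 (Δn_gas = +1). Compression shifts the system toward the side with fewer moles of gas — to the left.
Dilution lowers every aqueous concentration by the same factor. Δn_aq = 0 − 3 = -3, so the system shifts toward the side with more dissolved moles — to the left.
All effects act in the same direction — net shift to the left.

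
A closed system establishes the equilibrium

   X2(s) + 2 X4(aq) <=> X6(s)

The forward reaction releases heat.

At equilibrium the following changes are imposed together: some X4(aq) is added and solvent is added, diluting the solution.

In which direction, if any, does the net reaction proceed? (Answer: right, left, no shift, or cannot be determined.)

Adding X4 (aq), a reactant, drives the reaction to the right.
Dilution lowers every aqueous concentration by the same factor. Δn_aq = 0 − 2 = -2, so the system shifts toward the side with more dissolved moles — to the left.
The individual effects push in opposite directions; without quantitative information the net direction cannot be determined.

cannot be determined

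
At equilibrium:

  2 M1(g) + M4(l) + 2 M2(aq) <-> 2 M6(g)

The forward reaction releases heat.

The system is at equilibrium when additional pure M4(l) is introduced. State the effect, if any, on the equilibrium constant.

unchanged

The equilibrium constant depends only on temperature. This perturbation changes neither the position of equilibrium nor K.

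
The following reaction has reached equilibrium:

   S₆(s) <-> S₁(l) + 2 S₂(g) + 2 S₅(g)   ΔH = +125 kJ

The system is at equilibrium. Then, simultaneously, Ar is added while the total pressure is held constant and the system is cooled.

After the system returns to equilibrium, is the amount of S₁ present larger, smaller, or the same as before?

cannot be determined

Adding inert gas at constant total pressure expands the volume and lowers every reacting partial pressure. With Δn_gas = 4 − 0 = +4, Q moves away from K toward the side with fewer gas moles, so the system shifts toward the side with more gas moles — to the right.
The forward reaction is endothermic. Lowering T favours the exothermic direction — shift to the left.
The two effects oppose each other, so the net shift — and hence the change in S₁ — cannot be determined from the given information.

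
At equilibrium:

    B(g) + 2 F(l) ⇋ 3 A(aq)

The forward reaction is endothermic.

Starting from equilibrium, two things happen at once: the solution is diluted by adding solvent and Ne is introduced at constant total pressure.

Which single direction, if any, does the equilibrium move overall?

cannot be determined

Dilution lowers every aqueous concentration by the same factor. Δn_aq = 3 − 0 = +3, so the system shifts toward the side with more dissolved moles — to the right.
Adding inert gas at constant total pressure expands the volume and lowers every reacting partial pressure. With Δn_gas = 0 − 1 = -1, Q moves away from K toward the side with fewer gas moles, so the system shifts toward the side with more gas moles — to the left.
The individual effects push in opposite directions; without quantitative information the net direction cannot be determined.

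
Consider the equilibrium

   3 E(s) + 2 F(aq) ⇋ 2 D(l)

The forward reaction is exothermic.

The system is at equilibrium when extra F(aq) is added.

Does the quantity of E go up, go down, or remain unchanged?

decreases

Adding F (aq), a reactant, drives the reaction to the right.
The net shift is to the right. E is a reactant, so its amount decreases.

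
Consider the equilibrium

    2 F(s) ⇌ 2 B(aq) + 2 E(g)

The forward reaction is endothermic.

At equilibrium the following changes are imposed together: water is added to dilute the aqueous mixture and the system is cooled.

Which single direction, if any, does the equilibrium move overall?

cannot be determined

Dilution lowers every aqueous concentration by the same factor. Δn_aq = 2 − 0 = +2, so the system shifts toward the side with more dissolved moles — to the right.
The forward reaction is endothermic. Lowering T favours the exothermic direction — shift to the left.
The individual effects push in opposite directions; without quantitative information the net direction cannot be determined.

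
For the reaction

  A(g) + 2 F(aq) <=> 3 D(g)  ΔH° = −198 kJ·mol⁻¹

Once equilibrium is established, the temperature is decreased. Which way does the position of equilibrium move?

The forward reaction is exothermic. Lowering T favours the exothermic direction — shift to the right.

right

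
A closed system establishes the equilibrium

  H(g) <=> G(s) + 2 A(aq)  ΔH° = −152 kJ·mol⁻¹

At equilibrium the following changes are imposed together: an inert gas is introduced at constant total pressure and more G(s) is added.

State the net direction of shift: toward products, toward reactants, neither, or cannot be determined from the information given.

Adding inert gas at constant total pressure expands the volume and lowers every reacting partial pressure. With Δn_gas = 0 − 1 = -1, Q moves away from K toward the side with fewer gas moles, so the system shifts toward the side with more gas moles — to the left.
G is a pure solid; its activity is 1 regardless of amount, so Q is unaffected — no shift from this change.
Only the nonzero effect(s) matter; the net shift is to the left.

left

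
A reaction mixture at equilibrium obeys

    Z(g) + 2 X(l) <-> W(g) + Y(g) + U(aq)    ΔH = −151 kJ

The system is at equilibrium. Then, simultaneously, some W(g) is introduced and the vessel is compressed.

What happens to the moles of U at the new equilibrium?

Adding W (g), a product, drives the reaction to the left.
Gas moles: reactants 1, products 2 (Δn_gas = +1). Compression shifts the system toward the side with fewer moles of gas — to the left.
The net shift is to the left. U is a product, so its amount decreases.

decreases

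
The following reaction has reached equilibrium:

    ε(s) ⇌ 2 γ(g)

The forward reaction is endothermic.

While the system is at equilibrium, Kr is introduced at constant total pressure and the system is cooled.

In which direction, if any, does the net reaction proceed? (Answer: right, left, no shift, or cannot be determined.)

cannot be determined

Adding inert gas at constant total pressure expands the volume and lowers every reacting partial pressure. With Δn_gas = 2 − 0 = +2, Q moves away from K toward the side with fewer gas moles, so the system shifts toward the side with more gas moles — to the right.
The forward reaction is endothermic. Lowering T favours the exothermic direction — shift to the left.
The individual effects push in opposite directions; without quantitative information the net direction cannot be determined.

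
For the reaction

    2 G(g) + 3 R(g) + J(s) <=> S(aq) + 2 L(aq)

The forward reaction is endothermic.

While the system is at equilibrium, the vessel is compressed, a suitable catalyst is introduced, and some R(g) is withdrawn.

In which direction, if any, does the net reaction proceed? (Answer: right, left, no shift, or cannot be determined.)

cannot be determined

Gas moles: reactants 5, products 0 (Δn_gas = -5). Compression shifts the system toward the side with fewer moles of gas — to the right.
A catalyst speeds both forward and reverse rates equally; it changes neither Q nor K — no shift from this change.
Removing R (g), a reactant, drives the reaction to the left.
The individual effects push in opposite directions; without quantitative information the net direction cannot be determined.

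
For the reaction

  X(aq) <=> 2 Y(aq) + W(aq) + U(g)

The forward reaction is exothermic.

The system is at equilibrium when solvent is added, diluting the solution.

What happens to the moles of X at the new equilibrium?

Dilution lowers every aqueous concentration by the same factor. Δn_aq = 3 − 1 = +2, so the system shifts toward the side with more dissolved moles — to the right.
The net shift is to the right. X is a reactant, so its amount decreases.

decreases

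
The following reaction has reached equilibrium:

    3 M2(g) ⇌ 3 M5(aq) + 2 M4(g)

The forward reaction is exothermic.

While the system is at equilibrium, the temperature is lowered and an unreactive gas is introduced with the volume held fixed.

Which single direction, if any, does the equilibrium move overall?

right

The forward reaction is exothermic. Lowering T favours the exothermic direction — shift to the right.
At constant volume, adding an inert gas leaves every reacting species' partial pressure unchanged, so Q is unchanged — no shift from this change.
Only the nonzero effect(s) matter; the net shift is to the right.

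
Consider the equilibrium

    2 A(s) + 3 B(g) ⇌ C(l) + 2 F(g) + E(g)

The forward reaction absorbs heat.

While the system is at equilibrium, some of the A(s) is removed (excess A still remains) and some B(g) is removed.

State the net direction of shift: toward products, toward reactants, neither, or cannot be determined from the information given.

left

A is a pure solid; its activity is 1 regardless of amount, so Q is unaffected — no shift from this change.
Removing B (g), a reactant, drives the reaction to the left.
Only the nonzero effect(s) matter; the net shift is to the left.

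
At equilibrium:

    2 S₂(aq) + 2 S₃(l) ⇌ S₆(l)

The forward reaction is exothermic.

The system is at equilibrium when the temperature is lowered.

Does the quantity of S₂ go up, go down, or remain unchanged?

The forward reaction is exothermic. Lowering T favours the exothermic direction — shift to the right.
The net shift is to the right. S₂ is a reactant, so its amount decreases.

decreases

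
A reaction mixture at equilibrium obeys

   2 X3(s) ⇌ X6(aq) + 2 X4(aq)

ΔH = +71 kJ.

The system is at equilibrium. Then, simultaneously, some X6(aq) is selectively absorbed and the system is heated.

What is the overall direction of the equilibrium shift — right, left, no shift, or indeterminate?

Removing X6 (aq), a product, drives the reaction to the right.
The forward reaction is endothermic. Raising T favours the endothermic direction — shift to the right.
All effects act in the same direction — net shift to the right.

right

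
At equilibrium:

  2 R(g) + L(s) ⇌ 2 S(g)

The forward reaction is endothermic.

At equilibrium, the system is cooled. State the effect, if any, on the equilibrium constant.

decreases

K depends on temperature via the van 't Hoff relation. The forward reaction is endothermic, so lowering T decreases K.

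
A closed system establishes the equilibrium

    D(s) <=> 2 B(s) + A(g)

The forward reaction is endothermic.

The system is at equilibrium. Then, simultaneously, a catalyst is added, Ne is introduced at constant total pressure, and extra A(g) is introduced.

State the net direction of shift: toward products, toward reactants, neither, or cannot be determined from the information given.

A catalyst speeds both forward and reverse rates equally; it changes neither Q nor K — no shift from this change.
Adding inert gas at constant total pressure expands the volume and lowers every reacting partial pressure. With Δn_gas = 1 − 0 = +1, Q moves away from K toward the side with fewer gas moles, so the system shifts toward the side with more gas moles — to the right.
Adding A (g), a product, drives the reaction to the left.
The individual effects push in opposite directions; without quantitative information the net direction cannot be determined.

cannot be determined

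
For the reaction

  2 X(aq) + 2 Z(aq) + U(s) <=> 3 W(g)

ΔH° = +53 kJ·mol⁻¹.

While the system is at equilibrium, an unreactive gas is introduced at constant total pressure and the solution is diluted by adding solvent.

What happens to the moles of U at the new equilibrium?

Adding inert gas at constant total pressure expands the volume and lowers every reacting partial pressure. With Δn_gas = 3 − 0 = +3, Q moves away from K toward the side with fewer gas moles, so the system shifts toward the side with more gas moles — to the right.
Dilution lowers every aqueous concentration by the same factor. Δn_aq = 0 − 4 = -4, so the system shifts toward the side with more dissolved moles — to the left.
The two effects oppose each other, so the net shift — and hence the change in U — cannot be determined from the given information.

cannot be determined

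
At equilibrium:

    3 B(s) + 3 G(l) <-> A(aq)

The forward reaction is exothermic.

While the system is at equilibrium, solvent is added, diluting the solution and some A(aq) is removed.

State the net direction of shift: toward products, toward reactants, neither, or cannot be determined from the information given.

right

Dilution lowers every aqueous concentration by the same factor. Δn_aq = 1 − 0 = +1, so the system shifts toward the side with more dissolved moles — to the right.
Removing A (aq), a product, drives the reaction to the right.
All effects act in the same direction — net shift to the right.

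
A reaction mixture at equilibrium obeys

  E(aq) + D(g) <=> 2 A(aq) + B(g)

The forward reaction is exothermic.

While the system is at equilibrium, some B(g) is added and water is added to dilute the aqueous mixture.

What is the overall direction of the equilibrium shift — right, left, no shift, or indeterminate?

Adding B (g), a product, drives the reaction to the left.
Dilution lowers every aqueous concentration by the same factor. Δn_aq = 2 − 1 = +1, so the system shifts toward the side with more dissolved moles — to the right.
The individual effects push in opposite directions; without quantitative information the net direction cannot be determined.

cannot be determined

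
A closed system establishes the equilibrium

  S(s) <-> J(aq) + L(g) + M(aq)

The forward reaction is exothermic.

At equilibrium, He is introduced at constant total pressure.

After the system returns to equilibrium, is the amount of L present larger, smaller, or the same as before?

increases

Adding inert gas at constant total pressure expands the volume and lowers every reacting partial pressure. With Δn_gas = 1 − 0 = +1, Q moves away from K toward the side with fewer gas moles, so the system shifts toward the side with more gas moles — to the right.
The net shift is to the right. L is a product, so its amount increases.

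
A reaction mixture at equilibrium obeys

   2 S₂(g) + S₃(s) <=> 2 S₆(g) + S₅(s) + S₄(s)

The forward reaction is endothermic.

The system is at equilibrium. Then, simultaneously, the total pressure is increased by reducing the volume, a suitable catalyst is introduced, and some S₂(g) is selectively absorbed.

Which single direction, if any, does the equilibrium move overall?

Gas moles: reactants 2, products 2. Δn_gas = 0, so a volume change leaves Q equal to K — no shift from this change.
A catalyst speeds both forward and reverse rates equally; it changes neither Q nor K — no shift from this change.
Removing S₂ (g), a reactant, drives the reaction to the left.
Only the nonzero effect(s) matter; the net shift is to the left.

left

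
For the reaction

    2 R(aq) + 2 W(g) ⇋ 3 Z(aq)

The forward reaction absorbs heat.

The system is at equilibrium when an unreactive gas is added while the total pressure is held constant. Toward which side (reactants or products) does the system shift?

Adding inert gas at constant total pressure expands the volume and lowers every reacting partial pressure. With Δn_gas = 0 − 2 = -2, Q moves away from K toward the side with fewer gas moles, so the system shifts toward the side with more gas moles — to the left.

left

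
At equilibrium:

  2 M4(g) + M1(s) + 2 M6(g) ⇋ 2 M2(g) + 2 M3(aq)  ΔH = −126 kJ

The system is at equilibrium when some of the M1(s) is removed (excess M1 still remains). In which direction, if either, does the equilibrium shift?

M1 is a pure solid; its activity is 1 regardless of amount, so Q is unaffected — no shift from this change.

no shift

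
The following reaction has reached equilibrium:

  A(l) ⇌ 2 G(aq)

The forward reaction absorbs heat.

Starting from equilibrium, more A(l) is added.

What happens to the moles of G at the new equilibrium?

unchanged

A is a pure liquid; its activity is 1 regardless of amount, so Q is unaffected — no shift from this change.
No net shift occurs, so the amount of G is unchanged.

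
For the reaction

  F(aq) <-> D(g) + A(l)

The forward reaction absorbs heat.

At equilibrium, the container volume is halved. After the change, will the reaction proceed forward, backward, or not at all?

left

Gas moles: reactants 0, products 1 (Δn_gas = +1). Compression shifts the system toward the side with fewer moles of gas — to the left.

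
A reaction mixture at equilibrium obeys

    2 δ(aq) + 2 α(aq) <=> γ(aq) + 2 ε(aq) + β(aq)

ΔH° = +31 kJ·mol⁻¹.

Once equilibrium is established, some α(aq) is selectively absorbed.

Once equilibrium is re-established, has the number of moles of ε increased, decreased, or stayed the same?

Removing α (aq), a reactant, drives the reaction to the left.
The net shift is to the left. ε is a product, so its amount decreases.

decreases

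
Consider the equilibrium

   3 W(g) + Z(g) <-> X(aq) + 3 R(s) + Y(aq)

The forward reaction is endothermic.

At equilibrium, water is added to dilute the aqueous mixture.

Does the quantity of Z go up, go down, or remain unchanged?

decreases

Dilution lowers every aqueous concentration by the same factor. Δn_aq = 2 − 0 = +2, so the system shifts toward the side with more dissolved moles — to the right.
The net shift is to the right. Z is a reactant, so its amount decreases.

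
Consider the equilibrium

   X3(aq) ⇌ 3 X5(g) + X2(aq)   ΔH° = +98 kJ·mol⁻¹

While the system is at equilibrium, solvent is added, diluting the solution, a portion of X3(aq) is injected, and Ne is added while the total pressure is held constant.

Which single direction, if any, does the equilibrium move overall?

right

Dilution scales every aqueous concentration by the same factor. Δn_aq = 1 − 1 = 0, so Q is unchanged — no shift.
Adding X3 (aq), a reactant, drives the reaction to the right.
Adding inert gas at constant total pressure expands the volume and lowers every reacting partial pressure. With Δn_gas = 3 − 0 = +3, Q moves away from K toward the side with fewer gas moles, so the system shifts toward the side with more gas moles — to the right.
Only the nonzero effect(s) matter; the net shift is to the right.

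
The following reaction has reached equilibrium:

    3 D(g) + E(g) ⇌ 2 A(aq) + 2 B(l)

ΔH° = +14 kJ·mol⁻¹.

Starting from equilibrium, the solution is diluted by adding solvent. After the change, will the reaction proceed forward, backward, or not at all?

right

Dilution lowers every aqueous concentration by the same factor. Δn_aq = 2 − 0 = +2, so the system shifts toward the side with more dissolved moles — to the right.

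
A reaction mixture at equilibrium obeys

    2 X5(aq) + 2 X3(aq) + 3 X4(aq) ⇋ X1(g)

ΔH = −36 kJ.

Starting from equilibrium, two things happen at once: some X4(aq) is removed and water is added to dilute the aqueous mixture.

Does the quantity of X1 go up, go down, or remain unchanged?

Removing X4 (aq), a reactant, drives the reaction to the left.
Dilution lowers every aqueous concentration by the same factor. Δn_aq = 0 − 7 = -7, so the system shifts toward the side with more dissolved moles — to the left.
The net shift is to the left. X1 is a product, so its amount decreases.

decreases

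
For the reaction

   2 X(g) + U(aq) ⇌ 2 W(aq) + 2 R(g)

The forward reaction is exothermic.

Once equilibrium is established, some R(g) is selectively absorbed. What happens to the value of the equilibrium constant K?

The equilibrium constant depends only on temperature. This perturbation may move the position of equilibrium, but since T is unchanged, K itself is unchanged.

unchanged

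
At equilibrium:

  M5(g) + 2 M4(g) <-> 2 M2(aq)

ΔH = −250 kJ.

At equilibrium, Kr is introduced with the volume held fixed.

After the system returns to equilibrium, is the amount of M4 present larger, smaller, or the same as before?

unchanged

At constant volume, adding an inert gas leaves every reacting species' partial pressure unchanged, so Q is unchanged — no shift from this change.
No net shift occurs, so the amount of M4 is unchanged.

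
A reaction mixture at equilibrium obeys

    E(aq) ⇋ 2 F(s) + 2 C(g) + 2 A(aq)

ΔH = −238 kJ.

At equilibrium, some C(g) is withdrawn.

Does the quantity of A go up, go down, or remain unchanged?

increases

Removing C (g), a product, drives the reaction to the right.
The net shift is to the right. A is a product, so its amount increases.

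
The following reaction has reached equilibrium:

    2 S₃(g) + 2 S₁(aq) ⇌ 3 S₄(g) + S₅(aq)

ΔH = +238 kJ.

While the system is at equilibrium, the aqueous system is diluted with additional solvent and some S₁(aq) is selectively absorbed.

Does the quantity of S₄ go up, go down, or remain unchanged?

Dilution lowers every aqueous concentration by the same factor. Δn_aq = 1 − 2 = -1, so the system shifts toward the side with more dissolved moles — to the left.
Removing S₁ (aq), a reactant, drives the reaction to the left.
The net shift is to the left. S₄ is a product, so its amount decreases.

decreases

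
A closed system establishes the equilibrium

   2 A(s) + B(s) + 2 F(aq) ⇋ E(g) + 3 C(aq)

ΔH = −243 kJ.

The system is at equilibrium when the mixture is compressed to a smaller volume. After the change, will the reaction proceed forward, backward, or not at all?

left

Gas moles: reactants 0, products 1 (Δn_gas = +1). Compression shifts the system toward the side with fewer moles of gas — to the left.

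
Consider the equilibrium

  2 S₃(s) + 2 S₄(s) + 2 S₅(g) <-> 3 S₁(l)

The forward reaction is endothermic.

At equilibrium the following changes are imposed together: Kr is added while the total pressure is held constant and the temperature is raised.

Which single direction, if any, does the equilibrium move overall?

cannot be determined

Adding inert gas at constant total pressure expands the volume and lowers every reacting partial pressure. With Δn_gas = 0 − 2 = -2, Q moves away from K toward the side with fewer gas moles, so the system shifts toward the side with more gas moles — to the left.
The forward reaction is endothermic. Raising T favours the endothermic direction — shift to the right.
The individual effects push in opposite directions; without quantitative information the net direction cannot be determined.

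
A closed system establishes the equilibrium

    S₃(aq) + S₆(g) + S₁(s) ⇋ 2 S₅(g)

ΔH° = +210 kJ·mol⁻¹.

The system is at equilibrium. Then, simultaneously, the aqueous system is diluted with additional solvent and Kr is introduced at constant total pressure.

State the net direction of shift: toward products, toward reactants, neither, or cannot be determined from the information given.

cannot be determined

Dilution lowers every aqueous concentration by the same factor. Δn_aq = 0 − 1 = -1, so the system shifts toward the side with more dissolved moles — to the left.
Adding inert gas at constant total pressure expands the volume and lowers every reacting partial pressure. With Δn_gas = 2 − 1 = +1, Q moves away from K toward the side with fewer gas moles, so the system shifts toward the side with more gas moles — to the right.
The individual effects push in opposite directions; without quantitative information the net direction cannot be determined.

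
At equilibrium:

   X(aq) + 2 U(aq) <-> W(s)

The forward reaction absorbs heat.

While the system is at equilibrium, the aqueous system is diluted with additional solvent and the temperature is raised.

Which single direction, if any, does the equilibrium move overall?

Dilution lowers every aqueous concentration by the same factor. Δn_aq = 0 − 3 = -3, so the system shifts toward the side with more dissolved moles — to the left.
The forward reaction is endothermic. Raising T favours the endothermic direction — shift to the right.
The individual effects push in opposite directions; without quantitative information the net direction cannot be determined.

cannot be determined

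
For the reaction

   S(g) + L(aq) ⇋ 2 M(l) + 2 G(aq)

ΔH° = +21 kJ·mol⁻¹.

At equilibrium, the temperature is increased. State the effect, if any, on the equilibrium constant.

increases

K depends on temperature via the van 't Hoff relation. The forward reaction is endothermic, so raising T increases K.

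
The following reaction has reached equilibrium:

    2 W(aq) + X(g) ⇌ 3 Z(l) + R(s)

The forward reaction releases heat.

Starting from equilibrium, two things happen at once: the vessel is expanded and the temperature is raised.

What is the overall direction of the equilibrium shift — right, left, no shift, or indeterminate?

Gas moles: reactants 1, products 0 (Δn_gas = -1). Expansion shifts the system toward the side with more moles of gas — to the left.
The forward reaction is exothermic. Raising T favours the endothermic direction — shift to the left.
All effects act in the same direction — net shift to the left.

left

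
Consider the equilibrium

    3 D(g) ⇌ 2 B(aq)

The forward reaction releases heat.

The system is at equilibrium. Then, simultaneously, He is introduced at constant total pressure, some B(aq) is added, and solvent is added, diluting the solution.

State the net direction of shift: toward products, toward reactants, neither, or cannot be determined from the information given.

Adding inert gas at constant total pressure expands the volume and lowers every reacting partial pressure. With Δn_gas = 0 − 3 = -3, Q moves away from K toward the side with fewer gas moles, so the system shifts toward the side with more gas moles — to the left.
Adding B (aq), a product, drives the reaction to the left.
Dilution lowers every aqueous concentration by the same factor. Δn_aq = 2 − 0 = +2, so the system shifts toward the side with more dissolved moles — to the right.
The individual effects push in opposite directions; without quantitative information the net direction cannot be determined.

cannot be determined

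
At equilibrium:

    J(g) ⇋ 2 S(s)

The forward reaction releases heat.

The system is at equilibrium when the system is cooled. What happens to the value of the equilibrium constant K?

K depends on temperature via the van 't Hoff relation. The forward reaction is exothermic, so lowering T increases K.

increases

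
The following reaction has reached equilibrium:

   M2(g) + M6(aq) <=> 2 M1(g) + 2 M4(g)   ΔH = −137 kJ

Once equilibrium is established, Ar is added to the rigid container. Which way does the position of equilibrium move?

At constant volume, adding an inert gas leaves every reacting species' partial pressure unchanged, so Q is unchanged — no shift from this change.

no shift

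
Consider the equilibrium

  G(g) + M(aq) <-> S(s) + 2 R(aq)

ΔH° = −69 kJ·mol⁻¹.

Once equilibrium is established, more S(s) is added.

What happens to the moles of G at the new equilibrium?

S is a pure solid; its activity is 1 regardless of amount, so Q is unaffected — no shift from this change.
No net shift occurs, so the amount of G is unchanged.

unchanged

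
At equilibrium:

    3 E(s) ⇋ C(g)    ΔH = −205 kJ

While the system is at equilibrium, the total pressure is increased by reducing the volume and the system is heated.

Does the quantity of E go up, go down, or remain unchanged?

increases

Gas moles: reactants 0, products 1 (Δn_gas = +1). Compression shifts the system toward the side with fewer moles of gas — to the left.
The forward reaction is exothermic. Raising T favours the endothermic direction — shift to the left.
The net shift is to the left. E is a reactant, so its amount increases.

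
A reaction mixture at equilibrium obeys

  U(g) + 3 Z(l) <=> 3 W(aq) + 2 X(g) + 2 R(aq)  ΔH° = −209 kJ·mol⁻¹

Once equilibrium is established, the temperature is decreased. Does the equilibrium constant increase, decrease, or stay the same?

increases

K depends on temperature via the van 't Hoff relation. The forward reaction is exothermic, so lowering T increases K.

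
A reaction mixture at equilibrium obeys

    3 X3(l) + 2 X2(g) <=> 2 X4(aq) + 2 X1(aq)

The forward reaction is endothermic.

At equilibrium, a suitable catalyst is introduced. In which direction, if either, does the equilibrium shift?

no shift

A catalyst speeds both forward and reverse rates equally; it changes neither Q nor K — no shift from this change.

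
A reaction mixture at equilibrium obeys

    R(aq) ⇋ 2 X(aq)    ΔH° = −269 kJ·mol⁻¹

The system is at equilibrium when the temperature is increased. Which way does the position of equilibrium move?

left

The forward reaction is exothermic. Raising T favours the endothermic direction — shift to the left.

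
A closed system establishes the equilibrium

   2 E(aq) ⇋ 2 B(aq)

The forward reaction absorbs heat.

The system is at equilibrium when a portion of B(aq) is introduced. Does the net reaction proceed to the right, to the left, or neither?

left

Adding B (aq), a product, drives the reaction to the left.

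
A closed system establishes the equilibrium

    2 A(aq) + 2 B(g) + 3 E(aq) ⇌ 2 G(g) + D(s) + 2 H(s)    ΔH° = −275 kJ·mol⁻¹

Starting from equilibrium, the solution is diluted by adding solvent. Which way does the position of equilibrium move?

Dilution lowers every aqueous concentration by the same factor. Δn_aq = 0 − 5 = -5, so the system shifts toward the side with more dissolved moles — to the left.

left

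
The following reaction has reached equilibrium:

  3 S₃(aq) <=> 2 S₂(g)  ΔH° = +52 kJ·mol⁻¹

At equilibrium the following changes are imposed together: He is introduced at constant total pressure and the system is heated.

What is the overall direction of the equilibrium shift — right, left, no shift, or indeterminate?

Adding inert gas at constant total pressure expands the volume and lowers every reacting partial pressure. With Δn_gas = 2 − 0 = +2, Q moves away from K toward the side with fewer gas moles, so the system shifts toward the side with more gas moles — to the right.
The forward reaction is endothermic. Raising T favours the endothermic direction — shift to the right.
All effects act in the same direction — net shift to the right.

right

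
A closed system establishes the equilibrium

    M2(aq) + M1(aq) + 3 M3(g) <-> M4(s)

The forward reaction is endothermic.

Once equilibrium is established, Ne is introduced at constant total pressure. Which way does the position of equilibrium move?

left

Adding inert gas at constant total pressure expands the volume and lowers every reacting partial pressure. With Δn_gas = 0 − 3 = -3, Q moves away from K toward the side with fewer gas moles, so the system shifts toward the side with more gas moles — to the left.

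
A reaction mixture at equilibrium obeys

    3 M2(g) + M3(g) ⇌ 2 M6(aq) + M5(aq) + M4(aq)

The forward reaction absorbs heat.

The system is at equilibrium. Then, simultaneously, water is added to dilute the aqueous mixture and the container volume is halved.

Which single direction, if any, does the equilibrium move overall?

right

Dilution lowers every aqueous concentration by the same factor. Δn_aq = 4 − 0 = +4, so the system shifts toward the side with more dissolved moles — to the right.
Gas moles: reactants 4, products 0 (Δn_gas = -4). Compression shifts the system toward the side with fewer moles of gas — to the right.
All effects act in the same direction — net shift to the right.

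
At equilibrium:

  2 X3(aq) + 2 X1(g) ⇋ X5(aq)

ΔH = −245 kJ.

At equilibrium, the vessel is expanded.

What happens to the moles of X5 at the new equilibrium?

decreases

Gas moles: reactants 2, products 0 (Δn_gas = -2). Expansion shifts the system toward the side with more moles of gas — to the left.
The net shift is to the left. X5 is a product, so its amount decreases.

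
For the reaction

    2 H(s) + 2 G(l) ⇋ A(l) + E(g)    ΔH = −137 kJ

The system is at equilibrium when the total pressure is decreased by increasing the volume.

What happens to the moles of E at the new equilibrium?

Gas moles: reactants 0, products 1 (Δn_gas = +1). Expansion shifts the system toward the side with more moles of gas — to the right.
The net shift is to the right. E is a product, so its amount increases.

increases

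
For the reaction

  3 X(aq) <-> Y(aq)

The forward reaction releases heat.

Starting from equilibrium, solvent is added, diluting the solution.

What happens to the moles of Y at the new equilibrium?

decreases

Dilution lowers every aqueous concentration by the same factor. Δn_aq = 1 − 3 = -2, so the system shifts toward the side with more dissolved moles — to the left.
The net shift is to the left. Y is a product, so its amount decreases.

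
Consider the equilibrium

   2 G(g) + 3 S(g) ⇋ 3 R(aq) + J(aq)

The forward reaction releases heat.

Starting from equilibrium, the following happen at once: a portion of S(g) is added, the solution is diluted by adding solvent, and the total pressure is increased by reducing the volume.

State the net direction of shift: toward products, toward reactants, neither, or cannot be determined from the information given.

Adding S (g), a reactant, drives the reaction to the right.
Dilution lowers every aqueous concentration by the same factor. Δn_aq = 4 − 0 = +4, so the system shifts toward the side with more dissolved moles — to the right.
Gas moles: reactants 5, products 0 (Δn_gas = -5). Compression shifts the system toward the side with fewer moles of gas — to the right.
All effects act in the same direction — net shift to the right.

right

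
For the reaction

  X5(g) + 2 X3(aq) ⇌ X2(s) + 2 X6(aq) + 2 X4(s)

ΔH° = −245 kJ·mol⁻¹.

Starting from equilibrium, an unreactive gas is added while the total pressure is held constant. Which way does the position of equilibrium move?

Adding inert gas at constant total pressure expands the volume and lowers every reacting partial pressure. With Δn_gas = 0 − 1 = -1, Q moves away from K toward the side with fewer gas moles, so the system shifts toward the side with more gas moles — to the left.

left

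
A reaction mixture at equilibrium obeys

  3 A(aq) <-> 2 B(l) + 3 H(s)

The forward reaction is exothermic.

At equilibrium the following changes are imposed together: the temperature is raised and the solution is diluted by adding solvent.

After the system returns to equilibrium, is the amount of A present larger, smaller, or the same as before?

increases

The forward reaction is exothermic. Raising T favours the endothermic direction — shift to the left.
Dilution lowers every aqueous concentration by the same factor. Δn_aq = 0 − 3 = -3, so the system shifts toward the side with more dissolved moles — to the left.
The net shift is to the left. A is a reactant, so its amount increases.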